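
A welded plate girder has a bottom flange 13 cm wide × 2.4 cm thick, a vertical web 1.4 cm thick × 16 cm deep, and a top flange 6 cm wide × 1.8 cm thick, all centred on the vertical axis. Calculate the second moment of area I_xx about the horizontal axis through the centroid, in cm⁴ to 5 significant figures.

I_xx ≈ 3426.0 cm⁴

Break the section into simple shapes (no overlaps), measuring from the bottom-left corner of the bounding box.
Bottom plate: 13 × 2.4, A = 31.2 cm², y = 1.2 cm, Ī = 14.976 cm⁴.
Web plate: 1.4 × 16, A = 22.4 cm², y = 10.4 cm, Ī = 477.8667 cm⁴.
Top plate: 6 × 1.8, A = 10.8 cm², y = 19.3 cm, Ī = 2.916 cm⁴.
Centroid: ȳ = ΣA·y / ΣA = 7.435404 cm.
Transfer each piece to the horizontal axis through the centroid using Ī + A·d² with d = y − 7.435404:
  bottom plate: d = -6.235404 cm → contributes +1228.04 cm⁴
  web plate: d = 2.964596 cm → contributes +674.7365 cm⁴
  top plate: d = 11.8646 cm → contributes +1523.217 cm⁴
Total I = 3425.994 cm⁴.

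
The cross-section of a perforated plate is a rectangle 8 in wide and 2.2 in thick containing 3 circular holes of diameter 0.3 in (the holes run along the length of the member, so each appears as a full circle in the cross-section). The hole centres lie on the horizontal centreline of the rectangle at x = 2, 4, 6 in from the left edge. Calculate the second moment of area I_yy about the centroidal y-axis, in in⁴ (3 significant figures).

I_yy ≈ 93.3 in⁴

Break the section into simple shapes (no overlaps), measuring from the bottom-left corner of the bounding box.
Plate: 8 × 2.2, A = 17.6 in², x = 4 in, Ī = 93.867 in⁴.
Hole 1 (subtracted): ⌀0.3, A = 0.070686 in², x = 2 in, Ī = 0.00039761 in⁴.
Hole 2 (subtracted): ⌀0.3, A = 0.070686 in², x = 4 in, Ī = 0.00039761 in⁴.
Hole 3 (subtracted): ⌀0.3, A = 0.070686 in², x = 6 in, Ī = 0.00039761 in⁴.
By symmetry the centroid is at mid-width, x̄ = 4 in.
Transfer each piece to the centroidal y-axis using Ī + A·d² with d = x − 4:
  plate: d = 0 in → contributes +93.867 in⁴
  hole 1: d = -2 in → contributes −0.28314 in⁴
  hole 2: d = 0 in → contributes −0.00039761 in⁴
  hole 3: d = 2 in → contributes −0.28314 in⁴
Total I = 93.3 in⁴.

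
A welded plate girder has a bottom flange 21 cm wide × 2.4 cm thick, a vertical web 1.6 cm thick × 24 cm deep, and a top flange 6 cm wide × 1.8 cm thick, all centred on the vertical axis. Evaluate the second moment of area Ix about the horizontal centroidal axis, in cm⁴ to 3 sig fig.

Ix ≈ 9670 cm⁴

Treat the section as a set of non-overlapping primitives; coordinates are from the bounding-box lower-left.
Bottom plate: 21 × 2.4, A = 50.4 cm², y = 1.2 cm, Ī = 24.192 cm⁴.
Web plate: 1.6 × 24, A = 38.4 cm², y = 14.4 cm, Ī = 1843.2 cm⁴.
Top plate: 6 × 1.8, A = 10.8 cm², y = 27.3 cm, Ī = 2.916 cm⁴.
Centroid: ȳ = ΣA·y / ΣA = 9.1193 cm.
Transfer each piece to the horizontal centroidal axis using Ī + A·d² with d = y − 9.1193:
  bottom plate: d = -7.9193 cm → contributes +3 185 cm⁴
  web plate: d = 5.2807 cm → contributes +2 914 cm⁴
  top plate: d = 18.181 cm → contributes +3572.7 cm⁴
Total I = 9671.8 cm⁴.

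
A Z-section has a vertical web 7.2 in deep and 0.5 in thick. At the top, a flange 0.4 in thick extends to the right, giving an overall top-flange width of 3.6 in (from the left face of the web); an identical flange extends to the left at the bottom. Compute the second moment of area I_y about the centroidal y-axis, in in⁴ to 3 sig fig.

I_y ≈ 10.1 in⁴

Break the section into simple shapes (no overlaps), measuring from the bottom-left corner of the bounding box.
Web: 0.5 × 7.2, A = 3.6 in², x = 3.35 in, Ī = 0.075 in⁴.
Top flange (beyond web): 3.1 × 0.4, A = 1.24 in², x = 5.15 in, Ī = 0.99303 in⁴.
Bottom flange (beyond web): 3.1 × 0.4, A = 1.24 in², x = 1.55 in, Ī = 0.99303 in⁴.
Centroid: x̄ = ΣA·x / ΣA = 3.35 in.
Transfer each piece to the centroidal y-axis using Ī + A·d² with d = x − 3.35:
  web: d = 0 in → contributes +0.075 in⁴
  top flange (beyond web): d = 1.8 in → contributes +5.0106 in⁴
  bottom flange (beyond web): d = -1.8 in → contributes +5.0106 in⁴
Total I = 10.096 in⁴.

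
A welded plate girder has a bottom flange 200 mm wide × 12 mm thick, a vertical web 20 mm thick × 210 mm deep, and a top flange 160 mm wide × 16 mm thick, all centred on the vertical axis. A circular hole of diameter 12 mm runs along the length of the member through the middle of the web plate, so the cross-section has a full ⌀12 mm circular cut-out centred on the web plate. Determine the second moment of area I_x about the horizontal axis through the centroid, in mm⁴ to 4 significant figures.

I_x ≈ 7.772 × 10⁷ mm⁴

Treat the section as a set of non-overlapping primitives; coordinates are from the bounding-box lower-left.
Bottom plate: 200 × 12, A = 2 400 mm², y = 6 mm, Ī = 28 800 mm⁴.
Web plate: 20 × 210, A = 4 200 mm², y = 117 mm, Ī = 15 435 000 mm⁴.
Top plate: 160 × 16, A = 2 560 mm², y = 230 mm, Ī = 54613.3 mm⁴.
Hole (subtracted): ⌀12, A = 113.097 mm², y = 117 mm, Ī = 1017.88 mm⁴.
Centroid: ȳ = ΣA·y / ΣA = 119.529 mm.
Transfer each piece to the horizontal axis through the centroid using Ī + A·d² with d = y − 119.529:
  bottom plate: d = -113.529 mm → contributes +30 962 024 mm⁴
  web plate: d = -2.52904 mm → contributes +15 461 863 mm⁴
  top plate: d = 110.471 mm → contributes +31 296 424 mm⁴
  hole: d = -2.52904 mm → contributes −1741.25 mm⁴
Total I = 77 718 571 mm⁴.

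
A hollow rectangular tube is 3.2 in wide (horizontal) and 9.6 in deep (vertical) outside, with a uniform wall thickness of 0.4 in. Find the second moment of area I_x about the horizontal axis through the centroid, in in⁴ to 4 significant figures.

I_x ≈ 99.64 in⁴

Decompose the section into non-overlapping parts with the origin at the bottom-left of its bounding rectangle.
Outer rectangle: 3.2 × 9.6, A = 30.72 in², y = 4.8 in, Ī = 235.93 in⁴.
Inner void (subtracted): 2.4 × 8.8, A = 21.12 in², y = 4.8 in, Ī = 136.294 in⁴.
By symmetry the centroid is at mid-height, ȳ = 4.8 in.
All pieces are centred on the horizontal axis through the centroid, so I = ΣĪ (holes subtracted) = 99.6352 in⁴.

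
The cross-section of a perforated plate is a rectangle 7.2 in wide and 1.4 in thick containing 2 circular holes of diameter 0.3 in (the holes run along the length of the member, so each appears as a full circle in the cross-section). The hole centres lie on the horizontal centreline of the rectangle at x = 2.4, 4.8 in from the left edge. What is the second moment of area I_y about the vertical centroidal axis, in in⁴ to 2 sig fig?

I_y ≈ 43 in⁴

Decompose the section into non-overlapping parts with the origin at the bottom-left of its bounding rectangle.
Plate: 7.2 × 1.4, A = 10.08 in², x = 3.6 in, Ī = 43.55 in⁴.
Hole 1 (subtracted): ⌀0.3, A = 0.07069 in², x = 2.4 in, Ī = 0.0003976 in⁴.
Hole 2 (subtracted): ⌀0.3, A = 0.07069 in², x = 4.8 in, Ī = 0.0003976 in⁴.
By symmetry the centroid is at mid-width, x̄ = 3.6 in.
Transfer each piece to the vertical centroidal axis using Ī + A·d² with d = x − 3.6:
  plate: d = 0 in → contributes +43.55 in⁴
  hole 1: d = -1.2 in → contributes −0.1022 in⁴
  hole 2: d = 1.2 in → contributes −0.1022 in⁴
Total I = 43.34 in⁴.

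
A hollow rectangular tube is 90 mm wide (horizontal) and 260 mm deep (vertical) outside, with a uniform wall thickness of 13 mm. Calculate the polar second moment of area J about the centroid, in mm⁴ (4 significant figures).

Decompose the section into non-overlapping parts with the origin at the bottom-left of its bounding rectangle.
Outer rectangle: 90 × 260, A = 23 400 mm², y = 130 mm, Ī = 131 820 000 mm⁴.
Inner void (subtracted): 64 × 234, A = 14 976 mm², y = 130 mm, Ī = 68 335 488 mm⁴.
By symmetry the centroid is at mid-height, ȳ = 130 mm.
All pieces are centred on the centroidal x-axis, so I = ΣĪ (holes subtracted) = 63 484 512 mm⁴.
Repeating about the centroidal y-axis gives I_y = 10 683 192 mm⁴.
Polar second moment: J = I_x + I_y = 74 167 704 mm⁴.

J ≈ 7.417 × 10⁷ mm⁴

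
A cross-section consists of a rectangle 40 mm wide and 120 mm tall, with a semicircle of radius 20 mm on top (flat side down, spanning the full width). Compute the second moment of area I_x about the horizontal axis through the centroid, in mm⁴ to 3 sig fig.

Decompose the section into non-overlapping parts with the origin at the bottom-left of its bounding rectangle.
Rectangular body: 40 × 120, A = 4 800 mm², y = 60 mm, Ī = 5 760 000 mm⁴.
Semicircular cap: semicircle r = 20, A = 628.32 mm², y = 128.49 mm, Ī = 17 561 mm⁴.
Centroid: ȳ = ΣA·y / ΣA = 67.927 mm.
Transfer each piece to the horizontal axis through the centroid using Ī + A·d² with d = y − 67.927:
  rectangular body: d = -7.9274 mm → contributes +6 061 650 mm⁴
  semicircular cap: d = 60.561 mm → contributes +2 321 994 mm⁴
Total I = 8 383 643 mm⁴.

I_x ≈ 8.38 × 10⁶ mm⁴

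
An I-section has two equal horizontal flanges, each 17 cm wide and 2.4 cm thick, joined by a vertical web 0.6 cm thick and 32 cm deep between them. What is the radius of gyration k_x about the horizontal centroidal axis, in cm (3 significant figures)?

k_x ≈ 16.0 cm

Decompose the section into non-overlapping parts with the origin at the bottom-left of its bounding rectangle.
Bottom flange: 17 × 2.4, A = 40.8 cm², y = 1.2 cm, Ī = 19.584 cm⁴.
Web: 0.6 × 32, A = 19.2 cm², y = 18.4 cm, Ī = 1638.4 cm⁴.
Top flange: 17 × 2.4, A = 40.8 cm², y = 35.6 cm, Ī = 19.584 cm⁴.
By symmetry the centroid is at mid-height, ȳ = 18.4 cm.
Transfer each piece to the horizontal centroidal axis using Ī + A·d² with d = y − 18.4:
  bottom flange: d = -17.2 cm → contributes +12 090 cm⁴
  web: d = 0 cm → contributes +1638.4 cm⁴
  top flange: d = 17.2 cm → contributes +12 090 cm⁴
Total I = 25 818 cm⁴.
Radius of gyration: k = √(I/A) = √(25 818 / 100.8) = 16.004 cm.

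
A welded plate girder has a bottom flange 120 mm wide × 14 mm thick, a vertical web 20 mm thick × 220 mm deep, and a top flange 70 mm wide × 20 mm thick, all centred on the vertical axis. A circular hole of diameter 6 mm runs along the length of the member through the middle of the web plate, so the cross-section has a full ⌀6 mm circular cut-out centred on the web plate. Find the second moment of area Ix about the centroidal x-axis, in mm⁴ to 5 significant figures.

Break the section into simple shapes (no overlaps), measuring from the bottom-left corner of the bounding box.
Bottom plate: 120 × 14, A = 1 680 mm², y = 7 mm, Ī = 27 440 mm⁴.
Web plate: 20 × 220, A = 4 400 mm², y = 124 mm, Ī = 17 746 667 mm⁴.
Top plate: 70 × 20, A = 1 400 mm², y = 244 mm, Ī = 46666.67 mm⁴.
Hole (subtracted): ⌀6, A = 28.27433 mm², y = 124 mm, Ī = 63.61725 mm⁴.
Centroid: ȳ = ΣA·y / ΣA = 120.1673 mm.
Transfer each piece to the centroidal x-axis using Ī + A·d² with d = y − 120.1673:
  bottom plate: d = -113.1673 mm → contributes +21 542 939 mm⁴
  web plate: d = 3.832669 mm → contributes +17 811 300 mm⁴
  top plate: d = 123.8327 mm → contributes +21 515 009 mm⁴
  hole: d = 3.832669 mm → contributes −478.9489 mm⁴
Total I = 60 868 769 mm⁴.

Ix ≈ 6.0869 × 10⁷ mm⁴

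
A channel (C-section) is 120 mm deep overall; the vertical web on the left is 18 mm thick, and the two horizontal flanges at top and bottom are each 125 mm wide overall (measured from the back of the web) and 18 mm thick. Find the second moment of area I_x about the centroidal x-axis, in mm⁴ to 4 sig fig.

I_x ≈ 1.272 × 10⁷ mm⁴

Break the section into simple shapes (no overlaps), measuring from the bottom-left corner of the bounding box.
Web: 18 × 120, A = 2 160 mm², y = 60 mm, Ī = 2 592 000 mm⁴.
Top flange (beyond web): 107 × 18, A = 1 926 mm², y = 111 mm, Ī = 52 002 mm⁴.
Bottom flange (beyond web): 107 × 18, A = 1 926 mm², y = 9 mm, Ī = 52 002 mm⁴.
By symmetry the centroid is at mid-height, ȳ = 60 mm.
Transfer each piece to the centroidal x-axis using Ī + A·d² with d = y − 60:
  web: d = 0 mm → contributes +2 592 000 mm⁴
  top flange (beyond web): d = 51 mm → contributes +5 061 528 mm⁴
  bottom flange (beyond web): d = -51 mm → contributes +5 061 528 mm⁴
Total I = 12 715 056 mm⁴.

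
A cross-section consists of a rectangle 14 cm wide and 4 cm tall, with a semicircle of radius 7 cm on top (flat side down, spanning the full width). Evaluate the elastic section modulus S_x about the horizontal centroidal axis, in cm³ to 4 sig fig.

S_x ≈ 186.1 cm³

Split into non-overlapping primitives; take the origin at the lower-left of the bounding box.
Rectangular body: 14 × 4, A = 56 cm², y = 2 cm, Ī = 74.6667 cm⁴.
Semicircular cap: semicircle r = 7, A = 76.969 cm², y = 6.97089 cm, Ī = 263.526 cm⁴.
Centroid: ȳ = ΣA·y / ΣA = 4.8774 cm.
Transfer each piece to the horizontal centroidal axis using Ī + A·d² with d = y − 4.8774:
  rectangular body: d = -2.8774 cm → contributes +538.314 cm⁴
  semicircular cap: d = 2.09349 cm → contributes +600.86 cm⁴
Total I = 1139.17 cm⁴.
Extreme fibre distance c = 6.1226 cm; S = I/c = 186.06 cm³.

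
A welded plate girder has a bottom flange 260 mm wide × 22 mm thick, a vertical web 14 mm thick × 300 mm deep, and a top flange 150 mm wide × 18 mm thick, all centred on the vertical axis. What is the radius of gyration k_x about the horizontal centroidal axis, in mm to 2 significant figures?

k_x ≈ 130 mm

Decompose the section into non-overlapping parts with the origin at the bottom-left of its bounding rectangle.
Bottom plate: 260 × 22, A = 5 720 mm², y = 11 mm, Ī = 230 707 mm⁴.
Web plate: 14 × 300, A = 4 200 mm², y = 172 mm, Ī = 31 500 000 mm⁴.
Top plate: 150 × 18, A = 2 700 mm², y = 331 mm, Ī = 72 900 mm⁴.
Centroid: ȳ = ΣA·y / ΣA = 133 mm.
Transfer each piece to the horizontal centroidal axis using Ī + A·d² with d = y − 133:
  bottom plate: d = -122 mm → contributes +85 429 130 mm⁴
  web plate: d = 38.96 mm → contributes +37 873 671 mm⁴
  top plate: d = 198 mm → contributes +105 876 261 mm⁴
Total I = 229 179 062 mm⁴.
Radius of gyration: k = √(I/A) = √(229 179 062 / 12 620) = 134.8 mm.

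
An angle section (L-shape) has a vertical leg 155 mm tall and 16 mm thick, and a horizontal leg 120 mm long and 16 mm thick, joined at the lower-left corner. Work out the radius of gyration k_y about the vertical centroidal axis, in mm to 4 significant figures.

k_y ≈ 35.21 mm

Break the section into simple shapes (no overlaps), measuring from the bottom-left corner of the bounding box.
Vertical leg: 16 × 155, A = 2 480 mm², x = 8 mm, Ī = 52906.7 mm⁴.
Horizontal leg (remainder): 104 × 16, A = 1 664 mm², x = 68 mm, Ī = 1 499 819 mm⁴.
Centroid: x̄ = ΣA·x / ΣA = 32.0927 mm.
Transfer each piece to the vertical centroidal axis using Ī + A·d² with d = x − 32.0927:
  vertical leg: d = -24.0927 mm → contributes +1 492 439 mm⁴
  horizontal leg (remainder): d = 35.9073 mm → contributes +3 645 275 mm⁴
Total I = 5 137 714 mm⁴.
Radius of gyration: k = √(I/A) = √(5 137 714 / 4 144) = 35.2107 mm.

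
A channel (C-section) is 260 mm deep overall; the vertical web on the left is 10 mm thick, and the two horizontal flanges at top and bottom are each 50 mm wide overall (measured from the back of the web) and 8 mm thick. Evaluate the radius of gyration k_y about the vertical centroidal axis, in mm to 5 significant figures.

k_y ≈ 11.493 mm

Split into non-overlapping primitives; take the origin at the lower-left of the bounding box.
Web: 10 × 260, A = 2 600 mm², x = 5 mm, Ī = 21666.67 mm⁴.
Top flange (beyond web): 40 × 8, A = 320 mm², x = 30 mm, Ī = 42666.67 mm⁴.
Bottom flange (beyond web): 40 × 8, A = 320 mm², x = 30 mm, Ī = 42666.67 mm⁴.
Centroid: x̄ = ΣA·x / ΣA = 9.938272 mm.
Transfer each piece to the vertical centroidal axis using Ī + A·d² with d = x − 9.938272:
  web: d = -4.938272 mm → contributes +85071.64 mm⁴
  top flange (beyond web): d = 20.06173 mm → contributes +171 458 mm⁴
  bottom flange (beyond web): d = 20.06173 mm → contributes +171 458 mm⁴
Total I = 427987.7 mm⁴.
Radius of gyration: k = √(I/A) = √(427987.7 / 3 240) = 11.49326 mm.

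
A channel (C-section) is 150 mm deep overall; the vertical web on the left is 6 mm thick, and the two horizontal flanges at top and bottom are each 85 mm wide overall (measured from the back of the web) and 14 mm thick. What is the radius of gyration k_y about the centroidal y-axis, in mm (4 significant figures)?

Split into non-overlapping primitives; take the origin at the lower-left of the bounding box.
Web: 6 × 150, A = 900 mm², x = 3 mm, Ī = 2 700 mm⁴.
Top flange (beyond web): 79 × 14, A = 1 106 mm², x = 45.5 mm, Ī = 575 212 mm⁴.
Bottom flange (beyond web): 79 × 14, A = 1 106 mm², x = 45.5 mm, Ī = 575 212 mm⁴.
Centroid: x̄ = ΣA·x / ΣA = 33.2089 mm.
Transfer each piece to the centroidal y-axis using Ī + A·d² with d = x − 33.2089:
  web: d = -30.2089 mm → contributes +824 018 mm⁴
  top flange (beyond web): d = 12.2911 mm → contributes +742 298 mm⁴
  bottom flange (beyond web): d = 12.2911 mm → contributes +742 298 mm⁴
Total I = 2 308 614 mm⁴.
Radius of gyration: k = √(I/A) = √(2 308 614 / 3 112) = 27.2368 mm.

k_y ≈ 27.24 mm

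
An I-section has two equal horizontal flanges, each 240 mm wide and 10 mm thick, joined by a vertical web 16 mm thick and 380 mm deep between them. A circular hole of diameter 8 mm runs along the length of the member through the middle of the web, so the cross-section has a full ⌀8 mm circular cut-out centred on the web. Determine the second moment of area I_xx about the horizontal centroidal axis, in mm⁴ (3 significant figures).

I_xx ≈ 2.56 × 10⁸ mm⁴

Decompose the section into non-overlapping parts with the origin at the bottom-left of its bounding rectangle.
Bottom flange: 240 × 10, A = 2 400 mm², y = 5 mm, Ī = 20 000 mm⁴.
Web: 16 × 380, A = 6 080 mm², y = 200 mm, Ī = 73 162 667 mm⁴.
Top flange: 240 × 10, A = 2 400 mm², y = 395 mm, Ī = 20 000 mm⁴.
Hole (subtracted): ⌀8, A = 50.265 mm², y = 200 mm, Ī = 201.06 mm⁴.
By symmetry the centroid is at mid-height, ȳ = 200 mm.
Transfer each piece to the horizontal centroidal axis using Ī + A·d² with d = y − 200:
  bottom flange: d = -195 mm → contributes +91 280 000 mm⁴
  web: d = 0 mm → contributes +73 162 667 mm⁴
  top flange: d = 195 mm → contributes +91 280 000 mm⁴
  hole: d = 0 mm → contributes −201.06 mm⁴
Total I = 255 722 466 mm⁴.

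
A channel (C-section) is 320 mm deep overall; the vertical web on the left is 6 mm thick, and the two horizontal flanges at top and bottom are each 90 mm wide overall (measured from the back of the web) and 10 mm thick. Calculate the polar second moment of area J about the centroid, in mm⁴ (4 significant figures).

J ≈ 5.957 × 10⁷ mm⁴

Break the section into simple shapes (no overlaps), measuring from the bottom-left corner of the bounding box.
Web: 6 × 320, A = 1 920 mm², y = 160 mm, Ī = 16 384 000 mm⁴.
Top flange (beyond web): 84 × 10, A = 840 mm², y = 315 mm, Ī = 7 000 mm⁴.
Bottom flange (beyond web): 84 × 10, A = 840 mm², y = 5 mm, Ī = 7 000 mm⁴.
By symmetry the centroid is at mid-height, ȳ = 160 mm.
Transfer each piece to the centroidal x-axis using Ī + A·d² with d = y − 160:
  web: d = 0 mm → contributes +16 384 000 mm⁴
  top flange (beyond web): d = 155 mm → contributes +20 188 000 mm⁴
  bottom flange (beyond web): d = -155 mm → contributes +20 188 000 mm⁴
Total I = 56 760 000 mm⁴.
For the y-axis: x̄ = 24 mm.
Repeating about the centroidal y-axis gives I_y = 2 808 000 mm⁴.
Polar second moment: J = I_x + I_y = 59 568 000 mm⁴.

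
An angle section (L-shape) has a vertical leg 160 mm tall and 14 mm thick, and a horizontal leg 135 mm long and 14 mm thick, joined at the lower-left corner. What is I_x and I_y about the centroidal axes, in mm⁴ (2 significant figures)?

I_x ≈ 9.9 × 10⁶ mm⁴, I_y ≈ 6.5 × 10⁶ mm⁴

Treat the section as a set of non-overlapping primitives; coordinates are from the bounding-box lower-left.
Vertical leg: 14 × 160, A = 2 240 mm², y = 80 mm, Ī = 4 778 667 mm⁴.
Horizontal leg (remainder): 121 × 14, A = 1 694 mm², y = 7 mm, Ī = 27 669 mm⁴.
Centroid: ȳ = ΣA·y / ΣA = 48.57 mm.
Transfer each piece to the centroidal x-axis using Ī + A·d² with d = y − 48.57:
  vertical leg: d = 31.43 mm → contributes +6 992 026 mm⁴
  horizontal leg (remainder): d = -41.57 mm → contributes +2 954 424 mm⁴
Total I = 9 946 450 mm⁴.
For the y-axis: x̄ = 36.07 mm.
Repeating about the centroidal y-axis gives I_y = 6 498 162 mm⁴.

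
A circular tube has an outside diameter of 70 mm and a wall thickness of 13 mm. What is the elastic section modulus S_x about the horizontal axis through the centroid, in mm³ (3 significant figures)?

Break the section into simple shapes (no overlaps), measuring from the bottom-left corner of the bounding box.
Outer circle: ⌀70, A = 3848.5 mm², y = 35 mm, Ī = 1 178 588 mm⁴.
Bore (subtracted): ⌀44, A = 1520.5 mm², y = 35 mm, Ī = 183 984 mm⁴.
By symmetry the centroid is at mid-height, ȳ = 35 mm.
All pieces are centred on the horizontal axis through the centroid, so I = ΣĪ (holes subtracted) = 994 604 mm⁴.
Extreme fibre distance c = 35 mm; S = I/c = 28 417 mm³.

S_x ≈ 2.84 × 10⁴ mm³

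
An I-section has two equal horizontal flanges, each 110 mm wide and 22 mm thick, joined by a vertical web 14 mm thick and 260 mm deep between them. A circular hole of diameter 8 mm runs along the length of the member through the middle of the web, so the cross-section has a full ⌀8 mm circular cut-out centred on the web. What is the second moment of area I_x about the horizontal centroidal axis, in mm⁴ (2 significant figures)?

Treat the section as a set of non-overlapping primitives; coordinates are from the bounding-box lower-left.
Bottom flange: 110 × 22, A = 2 420 mm², y = 11 mm, Ī = 97 607 mm⁴.
Web: 14 × 260, A = 3 640 mm², y = 152 mm, Ī = 20 505 333 mm⁴.
Top flange: 110 × 22, A = 2 420 mm², y = 293 mm, Ī = 97 607 mm⁴.
Hole (subtracted): ⌀8, A = 50.27 mm², y = 152 mm, Ī = 201.1 mm⁴.
By symmetry the centroid is at mid-height, ȳ = 152 mm.
Transfer each piece to the horizontal centroidal axis using Ī + A·d² with d = y − 152:
  bottom flange: d = -141 mm → contributes +48 209 627 mm⁴
  web: d = 0 mm → contributes +20 505 333 mm⁴
  top flange: d = 141 mm → contributes +48 209 627 mm⁴
  hole: d = 0 mm → contributes −201.1 mm⁴
Total I = 116 924 386 mm⁴.

I_x ≈ 1.2 × 10⁸ mm⁴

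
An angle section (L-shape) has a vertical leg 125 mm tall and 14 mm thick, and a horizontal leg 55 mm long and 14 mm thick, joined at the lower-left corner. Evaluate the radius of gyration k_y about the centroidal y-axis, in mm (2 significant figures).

Treat the section as a set of non-overlapping primitives; coordinates are from the bounding-box lower-left.
Vertical leg: 14 × 125, A = 1 750 mm², x = 7 mm, Ī = 28 583 mm⁴.
Horizontal leg (remainder): 41 × 14, A = 574 mm², x = 34.5 mm, Ī = 80 408 mm⁴.
Centroid: x̄ = ΣA·x / ΣA = 13.79 mm.
Transfer each piece to the centroidal y-axis using Ī + A·d² with d = x − 13.79:
  vertical leg: d = -6.792 mm → contributes +109 317 mm⁴
  horizontal leg (remainder): d = 20.71 mm → contributes +326 547 mm⁴
Total I = 435 864 mm⁴.
Radius of gyration: k = √(I/A) = √(435 864 / 2 324) = 13.69 mm.

k_y ≈ 14 mm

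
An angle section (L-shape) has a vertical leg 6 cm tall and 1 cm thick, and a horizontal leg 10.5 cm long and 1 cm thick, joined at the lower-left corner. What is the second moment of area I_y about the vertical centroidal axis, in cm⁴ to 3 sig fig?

I_y ≈ 173 cm⁴

Split into non-overlapping primitives; take the origin at the lower-left of the bounding box.
Vertical leg: 1 × 6, A = 6 cm², x = 0.5 cm, Ī = 0.5 cm⁴.
Horizontal leg (remainder): 9.5 × 1, A = 9.5 cm², x = 5.75 cm, Ī = 71.448 cm⁴.
Centroid: x̄ = ΣA·x / ΣA = 3.7177 cm.
Transfer each piece to the vertical centroidal axis using Ī + A·d² with d = x − 3.7177:
  vertical leg: d = -3.2177 cm → contributes +62.623 cm⁴
  horizontal leg (remainder): d = 2.0323 cm → contributes +110.68 cm⁴
Total I = 173.31 cm⁴.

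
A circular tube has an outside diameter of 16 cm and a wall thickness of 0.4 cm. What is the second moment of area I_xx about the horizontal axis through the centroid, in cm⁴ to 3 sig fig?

Break the section into simple shapes (no overlaps), measuring from the bottom-left corner of the bounding box.
Outer circle: ⌀16, A = 201.06 cm², y = 8 cm, Ī = 3 217 cm⁴.
Bore (subtracted): ⌀15.2, A = 181.46 cm², y = 8 cm, Ī = 2620.3 cm⁴.
By symmetry the centroid is at mid-height, ȳ = 8 cm.
All pieces are centred on the horizontal axis through the centroid, so I = ΣĪ (holes subtracted) = 596.73 cm⁴.

I_xx ≈ 597 cm⁴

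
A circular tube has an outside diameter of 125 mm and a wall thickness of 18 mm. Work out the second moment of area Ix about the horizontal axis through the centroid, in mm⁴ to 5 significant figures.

Decompose the section into non-overlapping parts with the origin at the bottom-left of its bounding rectangle.
Outer circle: ⌀125, A = 12271.85 mm², y = 62.5 mm, Ī = 11 984 225 mm⁴.
Bore (subtracted): ⌀89, A = 6221.139 mm², y = 62.5 mm, Ī = 3 079 853 mm⁴.
By symmetry the centroid is at mid-height, ȳ = 62.5 mm.
All pieces are centred on the horizontal axis through the centroid, so I = ΣĪ (holes subtracted) = 8 904 372 mm⁴.

Ix ≈ 8.9044 × 10⁶ mm⁴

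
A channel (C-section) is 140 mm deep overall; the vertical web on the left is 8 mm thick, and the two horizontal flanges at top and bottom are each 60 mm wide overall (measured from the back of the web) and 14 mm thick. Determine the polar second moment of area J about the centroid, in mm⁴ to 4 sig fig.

Split into non-overlapping primitives; take the origin at the lower-left of the bounding box.
Web: 8 × 140, A = 1 120 mm², y = 70 mm, Ī = 1 829 333 mm⁴.
Top flange (beyond web): 52 × 14, A = 728 mm², y = 133 mm, Ī = 11890.7 mm⁴.
Bottom flange (beyond web): 52 × 14, A = 728 mm², y = 7 mm, Ī = 11890.7 mm⁴.
By symmetry the centroid is at mid-height, ȳ = 70 mm.
Transfer each piece to the centroidal x-axis using Ī + A·d² with d = y − 70:
  web: d = 0 mm → contributes +1 829 333 mm⁴
  top flange (beyond web): d = 63 mm → contributes +2 901 323 mm⁴
  bottom flange (beyond web): d = -63 mm → contributes +2 901 323 mm⁴
Total I = 7 631 979 mm⁴.
For the y-axis: x̄ = 20.9565 mm.
Repeating about the centroidal y-axis gives I_y = 903 798 mm⁴.
Polar second moment: J = I_x + I_y = 8 535 776 mm⁴.

J ≈ 8.536 × 10⁶ mm⁴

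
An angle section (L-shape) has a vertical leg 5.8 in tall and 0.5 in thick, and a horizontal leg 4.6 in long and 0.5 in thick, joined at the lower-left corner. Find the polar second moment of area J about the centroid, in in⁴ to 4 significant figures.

Decompose the section into non-overlapping parts with the origin at the bottom-left of its bounding rectangle.
Vertical leg: 0.5 × 5.8, A = 2.9 in², y = 2.9 in, Ī = 8.12967 in⁴.
Horizontal leg (remainder): 4.1 × 0.5, A = 2.05 in², y = 0.25 in, Ī = 0.0427083 in⁴.
Centroid: ȳ = ΣA·y / ΣA = 1.80253 in.
Transfer each piece to the centroidal x-axis using Ī + A·d² with d = y − 1.80253:
  vertical leg: d = 1.09747 in → contributes +11.6226 in⁴
  horizontal leg (remainder): d = -1.55253 in → contributes +4.98389 in⁴
Total I = 16.6065 in⁴.
For the y-axis: x̄ = 1.20253 in.
Repeating about the centroidal y-axis gives I_y = 9.28547 in⁴.
Polar second moment: J = I_x + I_y = 25.8919 in⁴.

J ≈ 25.89 in⁴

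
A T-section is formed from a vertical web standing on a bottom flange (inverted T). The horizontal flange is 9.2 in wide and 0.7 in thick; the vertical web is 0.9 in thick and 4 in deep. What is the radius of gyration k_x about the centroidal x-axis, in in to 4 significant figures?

k_x ≈ 1.332 in

Split into non-overlapping primitives; take the origin at the lower-left of the bounding box.
Flange: 9.2 × 0.7, A = 6.44 in², y = 0.35 in, Ī = 0.262967 in⁴.
Web: 0.9 × 4, A = 3.6 in², y = 2.7 in, Ī = 4.8 in⁴.
Centroid: ȳ = ΣA·y / ΣA = 1.19263 in.
Transfer each piece to the centroidal x-axis using Ī + A·d² with d = y − 1.19263:
  flange: d = -0.842629 in → contributes +4.83552 in⁴
  web: d = 1.50737 in → contributes +12.9798 in⁴
Total I = 17.8153 in⁴.
Radius of gyration: k = √(I/A) = √(17.8153 / 10.04) = 1.33208 in.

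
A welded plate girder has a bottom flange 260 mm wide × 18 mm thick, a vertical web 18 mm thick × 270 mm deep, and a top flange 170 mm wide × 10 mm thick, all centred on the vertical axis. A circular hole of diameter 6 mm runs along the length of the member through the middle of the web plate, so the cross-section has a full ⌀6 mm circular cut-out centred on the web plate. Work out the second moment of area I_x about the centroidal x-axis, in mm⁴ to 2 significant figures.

I_x ≈ 1.4 × 10⁸ mm⁴

Split into non-overlapping primitives; take the origin at the lower-left of the bounding box.
Bottom plate: 260 × 18, A = 4 680 mm², y = 9 mm, Ī = 126 360 mm⁴.
Web plate: 18 × 270, A = 4 860 mm², y = 153 mm, Ī = 29 524 500 mm⁴.
Top plate: 170 × 10, A = 1 700 mm², y = 293 mm, Ī = 14 167 mm⁴.
Hole (subtracted): ⌀6, A = 28.27 mm², y = 153 mm, Ī = 63.62 mm⁴.
Centroid: ȳ = ΣA·y / ΣA = 114.1 mm.
Transfer each piece to the centroidal x-axis using Ī + A·d² with d = y − 114.1:
  bottom plate: d = -105.1 mm → contributes +51 840 652 mm⁴
  web plate: d = 38.88 mm → contributes +36 871 414 mm⁴
  top plate: d = 178.9 mm → contributes +54 411 299 mm⁴
  hole: d = 38.88 mm → contributes −42 806 mm⁴
Total I = 143 080 558 mm⁴.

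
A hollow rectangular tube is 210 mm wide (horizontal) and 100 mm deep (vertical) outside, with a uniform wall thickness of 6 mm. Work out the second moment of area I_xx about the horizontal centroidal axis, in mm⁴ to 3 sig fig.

I_xx ≈ 6.26 × 10⁶ mm⁴

Split into non-overlapping primitives; take the origin at the lower-left of the bounding box.
Outer rectangle: 210 × 100, A = 21 000 mm², y = 50 mm, Ī = 17 500 000 mm⁴.
Inner void (subtracted): 198 × 88, A = 17 424 mm², y = 50 mm, Ī = 11 244 288 mm⁴.
By symmetry the centroid is at mid-height, ȳ = 50 mm.
All pieces are centred on the horizontal centroidal axis, so I = ΣĪ (holes subtracted) = 6 255 712 mm⁴.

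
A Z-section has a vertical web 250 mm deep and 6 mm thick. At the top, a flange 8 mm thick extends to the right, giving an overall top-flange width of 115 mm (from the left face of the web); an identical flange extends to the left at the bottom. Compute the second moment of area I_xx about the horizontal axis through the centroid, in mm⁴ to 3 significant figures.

I_xx ≈ 3.34 × 10⁷ mm⁴

Treat the section as a set of non-overlapping primitives; coordinates are from the bounding-box lower-left.
Web: 6 × 250, A = 1 500 mm², y = 125 mm, Ī = 7 812 500 mm⁴.
Top flange (beyond web): 109 × 8, A = 872 mm², y = 246 mm, Ī = 4650.7 mm⁴.
Bottom flange (beyond web): 109 × 8, A = 872 mm², y = 4 mm, Ī = 4650.7 mm⁴.
Centroid: ȳ = ΣA·y / ΣA = 125 mm.
Transfer each piece to the horizontal axis through the centroid using Ī + A·d² with d = y − 125:
  web: d = 0 mm → contributes +7 812 500 mm⁴
  top flange (beyond web): d = 121 mm → contributes +12 771 603 mm⁴
  bottom flange (beyond web): d = -121 mm → contributes +12 771 603 mm⁴
Total I = 33 355 705 mm⁴.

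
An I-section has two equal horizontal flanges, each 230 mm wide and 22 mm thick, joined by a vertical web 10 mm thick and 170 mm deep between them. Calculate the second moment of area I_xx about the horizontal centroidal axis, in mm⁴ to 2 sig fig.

I_xx ≈ 9.8 × 10⁷ mm⁴

Break the section into simple shapes (no overlaps), measuring from the bottom-left corner of the bounding box.
Bottom flange: 230 × 22, A = 5 060 mm², y = 11 mm, Ī = 204 087 mm⁴.
Web: 10 × 170, A = 1 700 mm², y = 107 mm, Ī = 4 094 167 mm⁴.
Top flange: 230 × 22, A = 5 060 mm², y = 203 mm, Ī = 204 087 mm⁴.
By symmetry the centroid is at mid-height, ȳ = 107 mm.
Transfer each piece to the horizontal centroidal axis using Ī + A·d² with d = y − 107:
  bottom flange: d = -96 mm → contributes +46 837 047 mm⁴
  web: d = 0 mm → contributes +4 094 167 mm⁴
  top flange: d = 96 mm → contributes +46 837 047 mm⁴
Total I = 97 768 260 mm⁴.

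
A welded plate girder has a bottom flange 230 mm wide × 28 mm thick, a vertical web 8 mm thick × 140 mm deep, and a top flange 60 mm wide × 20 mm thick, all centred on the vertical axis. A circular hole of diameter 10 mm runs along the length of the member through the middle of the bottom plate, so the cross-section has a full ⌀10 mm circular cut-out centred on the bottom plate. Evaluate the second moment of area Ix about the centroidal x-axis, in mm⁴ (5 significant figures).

Ix ≈ 3.2721 × 10⁷ mm⁴

Break the section into simple shapes (no overlaps), measuring from the bottom-left corner of the bounding box.
Bottom plate: 230 × 28, A = 6 440 mm², y = 14 mm, Ī = 420746.7 mm⁴.
Web plate: 8 × 140, A = 1 120 mm², y = 98 mm, Ī = 1 829 333 mm⁴.
Top plate: 60 × 20, A = 1 200 mm², y = 178 mm, Ī = 40 000 mm⁴.
Hole (subtracted): ⌀10, A = 78.53982 mm², y = 14 mm, Ī = 490.8739 mm⁴.
Centroid: ȳ = ΣA·y / ΣA = 47.50588 mm.
Transfer each piece to the centroidal x-axis using Ī + A·d² with d = y − 47.50588:
  bottom plate: d = -33.50588 mm → contributes +7 650 576 mm⁴
  web plate: d = 50.49412 mm → contributes +4 684 948 mm⁴
  top plate: d = 130.4941 mm → contributes +20 474 457 mm⁴
  hole: d = -33.50588 mm → contributes −88663.15 mm⁴
Total I = 32 721 318 mm⁴.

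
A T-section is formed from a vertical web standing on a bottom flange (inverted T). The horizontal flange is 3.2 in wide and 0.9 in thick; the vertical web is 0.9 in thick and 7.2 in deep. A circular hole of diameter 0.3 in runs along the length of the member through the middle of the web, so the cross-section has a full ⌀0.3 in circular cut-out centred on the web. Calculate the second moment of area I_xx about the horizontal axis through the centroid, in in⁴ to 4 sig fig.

Split into non-overlapping primitives; take the origin at the lower-left of the bounding box.
Flange: 3.2 × 0.9, A = 2.88 in², y = 0.45 in, Ī = 0.1944 in⁴.
Web: 0.9 × 7.2, A = 6.48 in², y = 4.5 in, Ī = 27.9936 in⁴.
Hole (subtracted): ⌀0.3, A = 0.0706858 in², y = 4.5 in, Ī = 0.000397608 in⁴.
Centroid: ȳ = ΣA·y / ΣA = 3.24436 in.
Transfer each piece to the horizontal axis through the centroid using Ī + A·d² with d = y − 3.24436:
  flange: d = -2.79436 in → contributes +22.6828 in⁴
  web: d = 1.25564 in → contributes +38.2101 in⁴
  hole: d = 1.25564 in → contributes −0.111842 in⁴
Total I = 60.7811 in⁴.

I_xx ≈ 60.78 in⁴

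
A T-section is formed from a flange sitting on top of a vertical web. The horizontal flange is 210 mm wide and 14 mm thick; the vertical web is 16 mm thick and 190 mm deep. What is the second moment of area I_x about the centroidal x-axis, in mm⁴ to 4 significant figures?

Split into non-overlapping primitives; take the origin at the lower-left of the bounding box.
Flange: 210 × 14, A = 2 940 mm², y = 197 mm, Ī = 48 020 mm⁴.
Web: 16 × 190, A = 3 040 mm², y = 95 mm, Ī = 9 145 333 mm⁴.
Centroid: ȳ = ΣA·y / ΣA = 145.147 mm.
Transfer each piece to the centroidal x-axis using Ī + A·d² with d = y − 145.147:
  flange: d = 51.8528 mm → contributes +7 952 849 mm⁴
  web: d = -50.1472 mm → contributes +16 790 135 mm⁴
Total I = 24 742 984 mm⁴.

I_x ≈ 2.474 × 10⁷ mm⁴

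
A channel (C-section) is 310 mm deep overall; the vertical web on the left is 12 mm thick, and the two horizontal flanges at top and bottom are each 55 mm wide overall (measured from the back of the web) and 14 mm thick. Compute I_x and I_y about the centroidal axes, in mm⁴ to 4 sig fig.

Decompose the section into non-overlapping parts with the origin at the bottom-left of its bounding rectangle.
Web: 12 × 310, A = 3 720 mm², y = 155 mm, Ī = 29 791 000 mm⁴.
Top flange (beyond web): 43 × 14, A = 602 mm², y = 303 mm, Ī = 9832.67 mm⁴.
Bottom flange (beyond web): 43 × 14, A = 602 mm², y = 7 mm, Ī = 9832.67 mm⁴.
By symmetry the centroid is at mid-height, ȳ = 155 mm.
Transfer each piece to the centroidal x-axis using Ī + A·d² with d = y − 155:
  web: d = 0 mm → contributes +29 791 000 mm⁴
  top flange (beyond web): d = 148 mm → contributes +13 196 041 mm⁴
  bottom flange (beyond web): d = -148 mm → contributes +13 196 041 mm⁴
Total I = 56 183 081 mm⁴.
For the y-axis: x̄ = 12.7242 mm.
Repeating about the centroidal y-axis gives I_y = 918 043 mm⁴.

I_x ≈ 5.618 × 10⁷ mm⁴, I_y ≈ 9.180 × 10⁵ mm⁴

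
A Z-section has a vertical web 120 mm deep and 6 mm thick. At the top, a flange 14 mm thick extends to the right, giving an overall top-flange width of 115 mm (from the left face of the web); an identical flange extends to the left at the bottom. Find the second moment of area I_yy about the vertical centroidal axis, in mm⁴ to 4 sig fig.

Split into non-overlapping primitives; take the origin at the lower-left of the bounding box.
Web: 6 × 120, A = 720 mm², x = 112 mm, Ī = 2 160 mm⁴.
Top flange (beyond web): 109 × 14, A = 1 526 mm², x = 169.5 mm, Ī = 1 510 867 mm⁴.
Bottom flange (beyond web): 109 × 14, A = 1 526 mm², x = 54.5 mm, Ī = 1 510 867 mm⁴.
Centroid: x̄ = ΣA·x / ΣA = 112 mm.
Transfer each piece to the vertical centroidal axis using Ī + A·d² with d = x − 112:
  web: d = 0 mm → contributes +2 160 mm⁴
  top flange (beyond web): d = 57.5 mm → contributes +6 556 205 mm⁴
  bottom flange (beyond web): d = -57.5 mm → contributes +6 556 205 mm⁴
Total I = 13 114 569 mm⁴.

I_yy ≈ 1.311 × 10⁷ mm⁴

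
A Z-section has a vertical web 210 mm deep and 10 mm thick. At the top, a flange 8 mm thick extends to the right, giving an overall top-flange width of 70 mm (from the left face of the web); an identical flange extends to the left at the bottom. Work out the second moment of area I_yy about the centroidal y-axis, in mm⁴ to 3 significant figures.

Split into non-overlapping primitives; take the origin at the lower-left of the bounding box.
Web: 10 × 210, A = 2 100 mm², x = 65 mm, Ī = 17 500 mm⁴.
Top flange (beyond web): 60 × 8, A = 480 mm², x = 100 mm, Ī = 144 000 mm⁴.
Bottom flange (beyond web): 60 × 8, A = 480 mm², x = 30 mm, Ī = 144 000 mm⁴.
Centroid: x̄ = ΣA·x / ΣA = 65 mm.
Transfer each piece to the centroidal y-axis using Ī + A·d² with d = x − 65:
  web: d = 0 mm → contributes +17 500 mm⁴
  top flange (beyond web): d = 35 mm → contributes +732 000 mm⁴
  bottom flange (beyond web): d = -35 mm → contributes +732 000 mm⁴
Total I = 1 481 500 mm⁴.

I_yy ≈ 1.48 × 10⁶ mm⁴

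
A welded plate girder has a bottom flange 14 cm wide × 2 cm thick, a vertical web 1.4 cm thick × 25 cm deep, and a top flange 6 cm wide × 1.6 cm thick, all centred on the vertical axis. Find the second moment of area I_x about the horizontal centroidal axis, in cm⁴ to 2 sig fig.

I_x ≈ 7800 cm⁴

Break the section into simple shapes (no overlaps), measuring from the bottom-left corner of the bounding box.
Bottom plate: 14 × 2, A = 28 cm², y = 1 cm, Ī = 9.333 cm⁴.
Web plate: 1.4 × 25, A = 35 cm², y = 14.5 cm, Ī = 1 823 cm⁴.
Top plate: 6 × 1.6, A = 9.6 cm², y = 27.8 cm, Ī = 2.048 cm⁴.
Centroid: ȳ = ΣA·y / ΣA = 11.05 cm.
Transfer each piece to the horizontal centroidal axis using Ī + A·d² with d = y − 11.05:
  bottom plate: d = -10.05 cm → contributes +2 839 cm⁴
  web plate: d = 3.448 cm → contributes +2 239 cm⁴
  top plate: d = 16.75 cm → contributes +2 695 cm⁴
Total I = 7 772 cm⁴.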